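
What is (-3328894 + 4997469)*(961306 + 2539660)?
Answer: 5841624343450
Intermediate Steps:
(-3328894 + 4997469)*(961306 + 2539660) = 1668575*3500966 = 5841624343450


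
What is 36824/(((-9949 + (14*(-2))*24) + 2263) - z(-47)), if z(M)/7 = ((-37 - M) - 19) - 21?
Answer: -9206/2037 ≈ -4.5194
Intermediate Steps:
z(M) = -539 - 7*M (z(M) = 7*(((-37 - M) - 19) - 21) = 7*((-56 - M) - 21) = 7*(-77 - M) = -539 - 7*M)
36824/(((-9949 + (14*(-2))*24) + 2263) - z(-47)) = 36824/(((-9949 + (14*(-2))*24) + 2263) - (-539 - 7*(-47))) = 36824/(((-9949 - 28*24) + 2263) - (-539 + 329)) = 36824/(((-9949 - 672) + 2263) - 1*(-210)) = 36824/((-10621 + 2263) + 210) = 36824/(-8358 + 210) = 36824/(-8148) = 36824*(-1/8148) = -9206/2037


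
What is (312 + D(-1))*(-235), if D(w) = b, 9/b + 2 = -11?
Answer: -951045/13 ≈ -73157.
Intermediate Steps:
b = -9/13 (b = 9/(-2 - 11) = 9/(-13) = 9*(-1/13) = -9/13 ≈ -0.69231)
D(w) = -9/13
(312 + D(-1))*(-235) = (312 - 9/13)*(-235) = (4047/13)*(-235) = -951045/13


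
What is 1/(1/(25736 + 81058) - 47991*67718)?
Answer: -53397/173532482731727 ≈ -3.0771e-10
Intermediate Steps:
1/(1/(25736 + 81058) - 47991*67718) = (1/67718)/(1/106794 - 47991) = (1/67718)/(-5125150853/106794) = -106794/5125150853*1/67718 = -53397/173532482731727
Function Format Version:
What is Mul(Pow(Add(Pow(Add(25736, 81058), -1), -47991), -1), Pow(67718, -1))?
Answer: Rational(-53397, 173532482731727) ≈ -3.0771e-10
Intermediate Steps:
Mul(Pow(Add(Pow(Add(25736, 81058), -1), -47991), -1), Pow(67718, -1)) = Mul(Pow(Add(Pow(106794, -1), -47991), -1), Rational(1, 67718)) = Mul(Pow(Add(Rational(1, 106794), -47991), -1), Rational(1, 67718)) = Mul(Pow(Rational(-5125150853, 106794), -1), Rational(1, 67718)) = Mul(Rational(-106794, 5125150853), Rational(1, 67718)) = Rational(-53397, 173532482731727)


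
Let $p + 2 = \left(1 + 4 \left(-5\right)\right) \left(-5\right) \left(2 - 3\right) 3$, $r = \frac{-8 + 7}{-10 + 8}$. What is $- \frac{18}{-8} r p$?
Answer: $- \frac{2583}{8} \approx -322.88$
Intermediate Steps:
$r = \frac{1}{2}$ ($r = - \frac{1}{-2} = \left(-1\right) \left(- \frac{1}{2}\right) = \frac{1}{2} \approx 0.5$)
$p = -287$ ($p = -2 + \left(1 + 4 \left(-5\right)\right) \left(-5\right) \left(2 - 3\right) 3 = -2 + \left(1 - 20\right) \left(-5\right) \left(\left(-1\right) 3\right) = -2 + \left(-19\right) \left(-5\right) \left(-3\right) = -2 + 95 \left(-3\right) = -2 - 285 = -287$)
$- \frac{18}{-8} r p = - \frac{18}{-8} \cdot \frac{1}{2} \left(-287\right) = \left(-18\right) \left(- \frac{1}{8}\right) \frac{1}{2} \left(-287\right) = \frac{9}{4} \cdot \frac{1}{2} \left(-287\right) = \frac{9}{8} \left(-287\right) = - \frac{2583}{8}$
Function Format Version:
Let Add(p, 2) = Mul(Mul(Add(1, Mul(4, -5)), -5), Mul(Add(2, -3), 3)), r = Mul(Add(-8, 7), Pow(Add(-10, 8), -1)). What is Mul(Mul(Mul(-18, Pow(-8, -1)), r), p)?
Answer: Rational(-2583, 8) ≈ -322.88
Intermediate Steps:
r = Rational(1, 2) (r = Mul(-1, Pow(-2, -1)) = Mul(-1, Rational(-1, 2)) = Rational(1, 2) ≈ 0.50000)
p = -287 (p = Add(-2, Mul(Mul(Add(1, Mul(4, -5)), -5), Mul(Add(2, -3), 3))) = Add(-2, Mul(Mul(Add(1, -20), -5), Mul(-1, 3))) = Add(-2, Mul(Mul(-19, -5), -3)) = Add(-2, Mul(95, -3)) = Add(-2, -285) = -287)
Mul(Mul(Mul(-18, Pow(-8, -1)), r), p) = Mul(Mul(Mul(-18, Pow(-8, -1)), Rational(1, 2)), -287) = Mul(Mul(Mul(-18, Rational(-1, 8)), Rational(1, 2)), -287) = Mul(Mul(Rational(9, 4), Rational(1, 2)), -287) = Mul(Rational(9, 8), -287) = Rational(-2583, 8)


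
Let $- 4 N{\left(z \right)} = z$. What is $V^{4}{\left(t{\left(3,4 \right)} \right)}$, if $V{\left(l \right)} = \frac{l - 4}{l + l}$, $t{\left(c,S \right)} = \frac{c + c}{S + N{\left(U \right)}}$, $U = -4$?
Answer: $\frac{2401}{1296} \approx 1.8526$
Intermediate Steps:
$N{\left(z \right)} = - \frac{z}{4}$
$t{\left(c,S \right)} = \frac{2 c}{1 + S}$ ($t{\left(c,S \right)} = \frac{c + c}{S - -1} = \frac{2 c}{S + 1} = \frac{2 c}{1 + S}$)
$V{\left(l \right)} = \frac{-4 + l}{2 l}$
$V^{4}{\left(t{\left(3,4 \right)} \right)} = \left(\frac{-4 + 2 \cdot 3 \frac{1}{1 + 4}}{2 \cdot 2 \cdot 3 \frac{1}{1 + 4}}\right)^{4} = \left(\frac{-4 + 2 \cdot 3 \cdot \frac{1}{5}}{2 \cdot 2 \cdot 3 \cdot \frac{1}{5}}\right)^{4} = \left(\frac{-4 + \frac{6}{5}}{2 \cdot \frac{6}{5}}\right)^{4} = \left(\frac{1}{2} \cdot \frac{5}{6} \left(- \frac{14}{5}\right)\right)^{4} = \left(- \frac{7}{6}\right)^{4} = \frac{2401}{1296}$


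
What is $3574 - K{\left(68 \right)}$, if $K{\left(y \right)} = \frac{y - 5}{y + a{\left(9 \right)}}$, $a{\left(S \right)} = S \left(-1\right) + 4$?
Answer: $3573$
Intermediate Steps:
$a{\left(S \right)} = 4 - S$ ($a{\left(S \right)} = - S + 4 = 4 - S$)
$K{\left(y \right)} = 1$ ($K{\left(y \right)} = \frac{y - 5}{y + \left(4 - 9\right)} = \frac{-5 + y}{y + \left(4 - 9\right)} = \frac{-5 + y}{y - 5} = \frac{-5 + y}{-5 + y} = 1$)
$3574 - K{\left(68 \right)} = 3574 - 1 = 3573$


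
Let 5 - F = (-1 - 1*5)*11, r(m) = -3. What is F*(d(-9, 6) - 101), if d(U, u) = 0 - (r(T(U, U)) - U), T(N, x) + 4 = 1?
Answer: -7597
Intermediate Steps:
T(N, x) = -3 (T(N, x) = -4 + 1 = -3)
F = 71 (F = 5 - (-1 - 1*5)*11 = 5 - (-1 - 5)*11 = 5 - (-6)*11 = 5 - 1*(-66) = 5 + 66 = 71)
d(U, u) = 3 + U (d(U, u) = 0 - (-3 - U) = 0 + (3 + U) = 3 + U)
F*(d(-9, 6) - 101) = 71*((3 - 9) - 101) = 71*(-6 - 101) = 71*(-107) = -7597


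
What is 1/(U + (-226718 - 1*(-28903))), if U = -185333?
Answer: -1/383148 ≈ -2.6100e-6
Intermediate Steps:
1/(U + (-226718 - 1*(-28903))) = 1/(-185333 + (-226718 - 1*(-28903))) = 1/(-185333 + (-226718 + 28903)) = 1/(-185333 - 197815) = 1/(-383148) = -1/383148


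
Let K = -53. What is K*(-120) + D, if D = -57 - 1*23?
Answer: 6280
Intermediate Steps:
D = -80 (D = -57 - 23 = -80)
K*(-120) + D = -53*(-120) - 80 = 6360 - 80 = 6280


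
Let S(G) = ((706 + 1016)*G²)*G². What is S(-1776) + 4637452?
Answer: 17131878788154124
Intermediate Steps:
S(G) = 1722*G⁴ (S(G) = (1722*G²)*G² = 1722*G⁴)
S(-1776) + 4637452 = 1722*(-1776)⁴ + 4637452 = 1722*9948826238976 + 4637452 = 17131878783516672 + 4637452 = 17131878788154124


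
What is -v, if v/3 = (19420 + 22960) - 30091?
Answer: -36867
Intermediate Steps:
v = 36867 (v = 3*((19420 + 22960) - 30091) = 3*(42380 - 30091) = 3*12289 = 36867)
-v = -1*36867 = -36867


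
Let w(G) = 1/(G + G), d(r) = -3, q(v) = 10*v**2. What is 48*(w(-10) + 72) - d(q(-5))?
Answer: 17283/5 ≈ 3456.6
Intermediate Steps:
w(G) = 1/(2*G)
48*(w(-10) + 72) - d(q(-5)) = 48*((1/2)/(-10) + 72) - 1*(-3) = 48*((1/2)*(-1/10) + 72) + 3 = 48*(-1/20 + 72) + 3 = 48*(1439/20) + 3 = 17268/5 + 3 = 17283/5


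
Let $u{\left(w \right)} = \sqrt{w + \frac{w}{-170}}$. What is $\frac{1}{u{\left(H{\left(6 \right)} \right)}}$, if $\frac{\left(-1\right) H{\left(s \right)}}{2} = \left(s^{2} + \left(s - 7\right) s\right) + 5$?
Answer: $- \frac{i \sqrt{119}}{91} \approx - 0.11988 i$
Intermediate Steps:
$H{\left(s \right)} = -10 - 2 s^{2} - 2 s \left(-7 + s\right)$ ($H{\left(s \right)} = - 2 \left(\left(s^{2} + \left(s - 7\right) s\right) + 5\right) = - 2 \left(\left(s^{2} + \left(-7 + s\right) s\right) + 5\right) = - 2 \left(\left(s^{2} + s \left(-7 + s\right)\right) + 5\right) = - 2 \left(5 + s^{2} + s \left(-7 + s\right)\right) = -10 - 2 s^{2} - 2 s \left(-7 + s\right)$)
$u{\left(w \right)} = \frac{13 \sqrt{170} \sqrt{w}}{170}$ ($u{\left(w \right)} = \sqrt{w + w \left(- \frac{1}{170}\right)} = \sqrt{w - \frac{w}{170}} = \sqrt{\frac{169 w}{170}} = \frac{13 \sqrt{170} \sqrt{w}}{170}$)
$\frac{1}{u{\left(H{\left(6 \right)} \right)}} = \frac{1}{\frac{13}{170} \sqrt{170} \sqrt{-10 - 4 \cdot 6^{2} + 14 \cdot 6}} = \frac{1}{\frac{13}{170} \sqrt{170} \sqrt{-10 - 144 + 84}} = \frac{1}{\frac{13}{170} \sqrt{170} \sqrt{-70}} = \frac{1}{\frac{13}{170} \sqrt{170} i \sqrt{70}} = \frac{1}{\frac{13}{17} i \sqrt{119}} = - \frac{i \sqrt{119}}{91}$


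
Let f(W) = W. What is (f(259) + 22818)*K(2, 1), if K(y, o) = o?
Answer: 23077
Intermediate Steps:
(f(259) + 22818)*K(2, 1) = (259 + 22818)*1 = 23077*1 = 23077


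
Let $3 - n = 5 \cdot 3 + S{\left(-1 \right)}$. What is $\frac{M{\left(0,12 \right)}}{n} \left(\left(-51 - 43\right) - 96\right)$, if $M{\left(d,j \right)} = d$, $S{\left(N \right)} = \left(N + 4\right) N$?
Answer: $0$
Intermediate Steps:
$S{\left(N \right)} = N \left(4 + N\right)$ ($S{\left(N \right)} = \left(4 + N\right) N = N \left(4 + N\right)$)
$n = -9$ ($n = 3 - \left(5 \cdot 3 - \left(4 - 1\right)\right) = 3 - \left(15 - 3\right) = 3 - 12 = -9$)
$\frac{M{\left(0,12 \right)}}{n} \left(\left(-51 - 43\right) - 96\right) = \frac{0}{-9} \left(\left(-51 - 43\right) - 96\right) = 0 \left(- \frac{1}{9}\right) \left(\left(-51 - 43\right) - 96\right) = 0 \left(-94 - 96\right) = 0 \left(-190\right) = 0$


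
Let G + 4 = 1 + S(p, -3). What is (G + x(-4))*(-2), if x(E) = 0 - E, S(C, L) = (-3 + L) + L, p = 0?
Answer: 16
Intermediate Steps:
S(C, L) = -3 + 2*L
G = -12 (G = -4 + (1 + (-3 + 2*(-3))) = -4 + (1 + (-3 - 6)) = -4 + (1 - 9) = -4 - 8 = -12)
x(E) = -E
(G + x(-4))*(-2) = (-12 - 1*(-4))*(-2) = (-12 + 4)*(-2) = -8*(-2) = 16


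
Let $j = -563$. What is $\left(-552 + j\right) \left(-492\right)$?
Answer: $548580$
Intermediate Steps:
$\left(-552 + j\right) \left(-492\right) = \left(-552 - 563\right) \left(-492\right) = \left(-1115\right) \left(-492\right) = 548580$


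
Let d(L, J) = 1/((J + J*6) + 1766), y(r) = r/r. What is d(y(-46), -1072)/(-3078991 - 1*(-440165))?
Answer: 1/15141583588 ≈ 6.6043e-11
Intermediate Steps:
y(r) = 1
d(L, J) = 1/(1766 + 7*J) (d(L, J) = 1/((J + 6*J) + 1766) = 1/(7*J + 1766) = 1/(1766 + 7*J))
d(y(-46), -1072)/(-3078991 - 1*(-440165)) = 1/((1766 + 7*(-1072))*(-3078991 - 1*(-440165))) = 1/((1766 - 7504)*(-3078991 + 440165)) = 1/(-5738*(-2638826)) = -1/5738*(-1/2638826) = 1/15141583588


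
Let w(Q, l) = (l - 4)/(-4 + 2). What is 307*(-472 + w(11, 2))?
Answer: -144597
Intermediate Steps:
w(Q, l) = 2 - l/2 (w(Q, l) = (-4 + l)/(-2) = (-4 + l)*(-1/2) = 2 - l/2)
307*(-472 + w(11, 2)) = 307*(-472 + (2 - 1/2*2)) = 307*(-472 + (2 - 1)) = 307*(-472 + 1) = 307*(-471) = -144597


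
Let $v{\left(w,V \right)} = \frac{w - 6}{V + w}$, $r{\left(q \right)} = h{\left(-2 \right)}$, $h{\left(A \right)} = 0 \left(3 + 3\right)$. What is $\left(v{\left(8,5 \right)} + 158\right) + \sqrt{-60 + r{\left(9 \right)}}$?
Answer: $\frac{2056}{13} + 2 i \sqrt{15} \approx 158.15 + 7.746 i$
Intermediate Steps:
$h{\left(A \right)} = 0$ ($h{\left(A \right)} = 0 \cdot 6 = 0$)
$r{\left(q \right)} = 0$
$v{\left(w,V \right)} = \frac{-6 + w}{V + w}$
$\left(v{\left(8,5 \right)} + 158\right) + \sqrt{-60 + r{\left(9 \right)}} = \left(\frac{-6 + 8}{5 + 8} + 158\right) + \sqrt{-60 + 0} = \left(\frac{1}{13} \cdot 2 + 158\right) + \sqrt{-60} = \left(\frac{1}{13} \cdot 2 + 158\right) + 2 i \sqrt{15} = \left(\frac{2}{13} + 158\right) + 2 i \sqrt{15} = \frac{2056}{13} + 2 i \sqrt{15}$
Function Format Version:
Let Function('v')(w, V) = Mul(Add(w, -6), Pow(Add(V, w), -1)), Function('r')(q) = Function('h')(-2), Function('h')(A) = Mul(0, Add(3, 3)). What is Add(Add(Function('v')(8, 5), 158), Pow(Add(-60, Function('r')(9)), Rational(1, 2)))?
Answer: Add(Rational(2056, 13), Mul(2, I, Pow(15, Rational(1, 2)))) ≈ Add(158.15, Mul(7.7460, I))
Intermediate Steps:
Function('h')(A) = 0 (Function('h')(A) = Mul(0, 6) = 0)
Function('r')(q) = 0
Function('v')(w, V) = Mul(Pow(Add(V, w), -1), Add(-6, w)) (Function('v')(w, V) = Mul(Add(-6, w), Pow(Add(V, w), -1)) = Mul(Pow(Add(V, w), -1), Add(-6, w)))
Add(Add(Function('v')(8, 5), 158), Pow(Add(-60, Function('r')(9)), Rational(1, 2))) = Add(Add(Mul(Pow(Add(5, 8), -1), Add(-6, 8)), 158), Pow(Add(-60, 0), Rational(1, 2))) = Add(Add(Mul(Pow(13, -1), 2), 158), Pow(-60, Rational(1, 2))) = Add(Add(Mul(Rational(1, 13), 2), 158), Mul(2, I, Pow(15, Rational(1, 2)))) = Add(Add(Rational(2, 13), 158), Mul(2, I, Pow(15, Rational(1, 2)))) = Add(Rational(2056, 13), Mul(2, I, Pow(15, Rational(1, 2))))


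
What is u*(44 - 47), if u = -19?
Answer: 57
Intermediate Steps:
u*(44 - 47) = -19*(44 - 47) = -19*(-3) = 57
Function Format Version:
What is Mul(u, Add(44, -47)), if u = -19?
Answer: 57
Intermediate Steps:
Mul(u, Add(44, -47)) = Mul(-19, Add(44, -47)) = Mul(-19, -3) = 57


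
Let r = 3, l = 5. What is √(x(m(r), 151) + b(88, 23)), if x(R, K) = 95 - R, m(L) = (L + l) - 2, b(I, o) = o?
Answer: 4*√7 ≈ 10.583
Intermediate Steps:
m(L) = 3 + L (m(L) = (L + 5) - 2 = (5 + L) - 2 = 3 + L)
√(x(m(r), 151) + b(88, 23)) = √((95 - (3 + 3)) + 23) = √((95 - 1*6) + 23) = √((95 - 6) + 23) = √(89 + 23) = √112 = 4*√7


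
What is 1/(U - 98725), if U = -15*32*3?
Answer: -1/100165 ≈ -9.9835e-6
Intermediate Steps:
U = -1440 (U = -480*3 = -1440)
1/(U - 98725) = 1/(-1440 - 98725) = 1/(-100165) = -1/100165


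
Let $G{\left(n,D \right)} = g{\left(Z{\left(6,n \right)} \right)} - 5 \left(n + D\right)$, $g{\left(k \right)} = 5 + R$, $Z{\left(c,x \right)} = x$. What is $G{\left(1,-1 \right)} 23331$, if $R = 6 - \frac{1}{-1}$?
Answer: $279972$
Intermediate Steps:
$R = 7$ ($R = 6 - -1 = 6 + 1 = 7$)
$g{\left(k \right)} = 12$ ($g{\left(k \right)} = 5 + 7 = 12$)
$G{\left(n,D \right)} = 12 - 5 D - 5 n$ ($G{\left(n,D \right)} = 12 - 5 \left(n + D\right) = 12 - 5 \left(D + n\right) = 12 - \left(5 D + 5 n\right) = 12 - 5 D - 5 n$)
$G{\left(1,-1 \right)} 23331 = \left(12 - -5 - 5\right) 23331 = \left(12 + 5 - 5\right) 23331 = 12 \cdot 23331 = 279972$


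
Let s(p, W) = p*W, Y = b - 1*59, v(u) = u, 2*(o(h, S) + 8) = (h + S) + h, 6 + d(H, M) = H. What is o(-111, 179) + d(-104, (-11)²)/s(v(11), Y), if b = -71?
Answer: -765/26 ≈ -29.423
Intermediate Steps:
d(H, M) = -6 + H
o(h, S) = -8 + h + S/2 (o(h, S) = -8 + ((h + S) + h)/2 = -8 + ((S + h) + h)/2 = -8 + (S + 2*h)/2 = -8 + (h + S/2) = -8 + h + S/2)
Y = -130 (Y = -71 - 1*59 = -71 - 59 = -130)
s(p, W) = W*p
o(-111, 179) + d(-104, (-11)²)/s(v(11), Y) = (-8 - 111 + (½)*179) + (-6 - 104)/((-130*11)) = (-8 - 111 + 179/2) - 110/(-1430) = -59/2 - 110*(-1/1430) = -59/2 + 1/13 = -765/26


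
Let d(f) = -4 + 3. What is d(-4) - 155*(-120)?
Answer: 18599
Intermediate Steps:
d(f) = -1
d(-4) - 155*(-120) = -1 - 155*(-120) = -1 + 18600 = 18599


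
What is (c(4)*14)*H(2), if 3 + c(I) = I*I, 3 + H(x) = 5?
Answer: 364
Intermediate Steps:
H(x) = 2 (H(x) = -3 + 5 = 2)
c(I) = -3 + I**2 (c(I) = -3 + I*I = -3 + I**2)
(c(4)*14)*H(2) = ((-3 + 4**2)*14)*2 = ((-3 + 16)*14)*2 = (13*14)*2 = 182*2 = 364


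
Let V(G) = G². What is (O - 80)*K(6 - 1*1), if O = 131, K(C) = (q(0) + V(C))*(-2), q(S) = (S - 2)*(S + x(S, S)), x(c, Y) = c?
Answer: -2550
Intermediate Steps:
q(S) = 2*S*(-2 + S) (q(S) = (S - 2)*(S + S) = (-2 + S)*(2*S) = 2*S*(-2 + S))
K(C) = -2*C² (K(C) = (2*0*(-2 + 0) + C²)*(-2) = (2*0*(-2) + C²)*(-2) = (0 + C²)*(-2) = C²*(-2) = -2*C²)
(O - 80)*K(6 - 1*1) = (131 - 80)*(-2*(6 - 1*1)²) = 51*(-2*(6 - 1)²) = 51*(-2*5²) = 51*(-2*25) = 51*(-50) = -2550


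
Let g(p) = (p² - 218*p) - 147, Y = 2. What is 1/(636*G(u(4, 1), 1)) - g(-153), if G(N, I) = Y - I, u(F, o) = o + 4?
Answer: -36007775/636 ≈ -56616.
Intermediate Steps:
u(F, o) = 4 + o
g(p) = -147 + p² - 218*p
G(N, I) = 2 - I
1/(636*G(u(4, 1), 1)) - g(-153) = 1/(636*(2 - 1*1)) - (-147 + (-153)² - 218*(-153)) = 1/(636*(2 - 1)) - (-147 + 23409 + 33354) = 1/(636*1) - 1*56616 = 1/636 - 56616 = -36007775/636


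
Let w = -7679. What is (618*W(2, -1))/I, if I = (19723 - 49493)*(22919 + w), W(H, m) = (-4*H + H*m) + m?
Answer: 1133/75615800 ≈ 1.4984e-5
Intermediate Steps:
W(H, m) = m - 4*H + H*m
I = -453694800 (I = (19723 - 49493)*(22919 - 7679) = -29770*15240 = -453694800)
(618*W(2, -1))/I = (618*(-1 - 4*2 + 2*(-1)))/(-453694800) = (618*(-1 - 8 - 2))*(-1/453694800) = (618*(-11))*(-1/453694800) = -6798*(-1/453694800) = 1133/75615800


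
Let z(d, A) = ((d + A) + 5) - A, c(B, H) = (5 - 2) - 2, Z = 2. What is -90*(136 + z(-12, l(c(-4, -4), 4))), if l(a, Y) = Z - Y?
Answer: -11610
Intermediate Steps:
c(B, H) = 1 (c(B, H) = 3 - 2 = 1)
l(a, Y) = 2 - Y
z(d, A) = 5 + d (z(d, A) = ((A + d) + 5) - A = (5 + A + d) - A = 5 + d)
-90*(136 + z(-12, l(c(-4, -4), 4))) = -90*(136 + (5 - 12)) = -90*(136 - 7) = -90*129 = -11610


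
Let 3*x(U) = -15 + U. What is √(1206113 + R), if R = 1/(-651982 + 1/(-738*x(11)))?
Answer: √10131023567932672998761/91650041 ≈ 1098.2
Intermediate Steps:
x(U) = -5 + U/3 (x(U) = (-15 + U)/3 = -5 + U/3)
R = -984/641550287 (R = 1/(-651982 + 1/(-738*(-5 + (⅓)*11))) = 1/(-651982 + 1/(-738*(-5 + 11/3))) = 1/(-651982 + 1/(-738*(-4/3))) = 1/(-651982 + 1/984) = 1/(-641550287/984) = -984/641550287 ≈ -1.5338e-6)
√(1206113 + R) = √(1206113 - 984/641550287) = √(773782141303447/641550287) = √10131023567932672998761/91650041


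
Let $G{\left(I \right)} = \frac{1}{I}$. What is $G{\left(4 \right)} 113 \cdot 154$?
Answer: $\frac{8701}{2} \approx 4350.5$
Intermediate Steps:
$G{\left(4 \right)} 113 \cdot 154 = \frac{1}{4} \cdot 113 \cdot 154 = \frac{113}{4} \cdot 154 = \frac{8701}{2}$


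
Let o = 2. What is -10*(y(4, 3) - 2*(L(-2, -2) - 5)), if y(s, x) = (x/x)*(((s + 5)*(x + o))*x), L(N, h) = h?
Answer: -1490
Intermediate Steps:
y(s, x) = x*(2 + x)*(5 + s) (y(s, x) = (x/x)*(((s + 5)*(x + 2))*x) = 1*(((5 + s)*(2 + x))*x) = 1*(((2 + x)*(5 + s))*x) = 1*(x*(2 + x)*(5 + s)) = x*(2 + x)*(5 + s))
-10*(y(4, 3) - 2*(L(-2, -2) - 5)) = -10*(3*(10 + 2*4 + 5*3 + 4*3) - 2*(-2 - 5)) = -10*(3*(10 + 8 + 15 + 12) - 2*(-7)) = -10*(3*45 + 14) = -10*(135 + 14) = -10*149 = -1490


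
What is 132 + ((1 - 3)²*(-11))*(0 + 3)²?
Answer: -264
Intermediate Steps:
132 + ((1 - 3)²*(-11))*(0 + 3)² = 132 + ((-2)²*(-11))*3² = 132 + (4*(-11))*9 = 132 - 44*9 = 132 - 396 = -264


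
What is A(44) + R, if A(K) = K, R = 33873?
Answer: 33917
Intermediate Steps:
A(44) + R = 44 + 33873 = 33917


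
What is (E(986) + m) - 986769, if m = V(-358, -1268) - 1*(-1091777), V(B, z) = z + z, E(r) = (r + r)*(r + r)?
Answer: 3991256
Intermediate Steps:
E(r) = 4*r² (E(r) = (2*r)*(2*r) = 4*r²)
V(B, z) = 2*z
m = 1089241 (m = 2*(-1268) - 1*(-1091777) = -2536 + 1091777 = 1089241)
(E(986) + m) - 986769 = (4*986² + 1089241) - 986769 = (4*972196 + 1089241) - 986769 = (3888784 + 1089241) - 986769 = 4978025 - 986769 = 3991256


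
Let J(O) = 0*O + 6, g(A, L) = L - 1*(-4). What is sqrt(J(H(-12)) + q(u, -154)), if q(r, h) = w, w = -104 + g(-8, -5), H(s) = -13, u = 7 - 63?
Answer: 3*I*sqrt(11) ≈ 9.9499*I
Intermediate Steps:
u = -56
g(A, L) = 4 + L (g(A, L) = L + 4 = 4 + L)
w = -105 (w = -104 + (4 - 5) = -104 - 1 = -105)
q(r, h) = -105
J(O) = 6 (J(O) = 0 + 6 = 6)
sqrt(J(H(-12)) + q(u, -154)) = sqrt(6 - 105) = sqrt(-99) = 3*I*sqrt(11)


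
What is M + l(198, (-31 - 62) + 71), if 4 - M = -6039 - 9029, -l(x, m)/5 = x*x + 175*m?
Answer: -161698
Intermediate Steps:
l(x, m) = -875*m - 5*x**2 (l(x, m) = -5*(x*x + 175*m) = -5*(x**2 + 175*m) = -875*m - 5*x**2)
M = 15072 (M = 4 - (-6039 - 9029) = 4 - 1*(-15068) = 4 + 15068 = 15072)
M + l(198, (-31 - 62) + 71) = 15072 + (-875*((-31 - 62) + 71) - 5*198**2) = 15072 + (-875*(-93 + 71) - 5*39204) = 15072 + (-875*(-22) - 196020) = 15072 + (19250 - 196020) = 15072 - 176770 = -161698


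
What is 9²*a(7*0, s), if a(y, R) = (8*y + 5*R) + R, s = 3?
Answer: 1458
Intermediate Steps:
a(y, R) = 6*R + 8*y (a(y, R) = (5*R + 8*y) + R = 6*R + 8*y)
9²*a(7*0, s) = 9²*(6*3 + 8*(7*0)) = 81*(18 + 8*0) = 81*(18 + 0) = 81*18 = 1458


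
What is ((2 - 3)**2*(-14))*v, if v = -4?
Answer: 56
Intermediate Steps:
((2 - 3)**2*(-14))*v = ((2 - 3)**2*(-14))*(-4) = ((-1)**2*(-14))*(-4) = (1*(-14))*(-4) = -14*(-4) = 56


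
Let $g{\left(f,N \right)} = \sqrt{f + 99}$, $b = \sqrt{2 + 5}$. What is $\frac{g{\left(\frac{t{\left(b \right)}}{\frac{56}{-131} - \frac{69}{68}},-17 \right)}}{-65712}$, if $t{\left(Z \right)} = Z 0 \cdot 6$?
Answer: $- \frac{\sqrt{11}}{21904} \approx -0.00015142$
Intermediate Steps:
$b = \sqrt{7} \approx 2.6458$
$t{\left(Z \right)} = 0$ ($t{\left(Z \right)} = 0 \cdot 6 = 0$)
$g{\left(f,N \right)} = \sqrt{99 + f}$
$\frac{g{\left(\frac{t{\left(b \right)}}{\frac{56}{-131} - \frac{69}{68}},-17 \right)}}{-65712} = \frac{\sqrt{99 + \frac{0}{\frac{56}{-131} - \frac{69}{68}}}}{-65712} = \sqrt{99 + \frac{0}{56 \left(- \frac{1}{131}\right) - \frac{69}{68}}} \left(- \frac{1}{65712}\right) = \sqrt{99 + \frac{0}{- \frac{56}{131} - \frac{69}{68}}} \left(- \frac{1}{65712}\right) = \sqrt{99 + \frac{0}{- \frac{12847}{8908}}} \left(- \frac{1}{65712}\right) = \sqrt{99 + 0 \left(- \frac{8908}{12847}\right)} \left(- \frac{1}{65712}\right) = \sqrt{99 + 0} \left(- \frac{1}{65712}\right) = \sqrt{99} \left(- \frac{1}{65712}\right) = 3 \sqrt{11} \left(- \frac{1}{65712}\right) = - \frac{\sqrt{11}}{21904}$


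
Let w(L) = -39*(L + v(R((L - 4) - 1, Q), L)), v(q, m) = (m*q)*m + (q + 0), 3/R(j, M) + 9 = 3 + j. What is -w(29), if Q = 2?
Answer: 6604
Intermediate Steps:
R(j, M) = 3/(-6 + j) (R(j, M) = 3/(-9 + (3 + j)) = 3/(-6 + j))
v(q, m) = q + q*m**2 (v(q, m) = q*m**2 + q = q + q*m**2)
w(L) = -39*L - 117*(1 + L**2)/(-11 + L) (w(L) = -39*(L + (3/(-6 + ((L - 4) - 1)))*(1 + L**2)) = -39*(L + (3/(-6 + ((-4 + L) - 1)))*(1 + L**2)) = -39*(L + (3/(-6 + (-5 + L)))*(1 + L**2)) = -39*(L + (3/(-11 + L))*(1 + L**2)) = -39*(L + 3*(1 + L**2)/(-11 + L)) = -39*L - 117*(1 + L**2)/(-11 + L))
-w(29) = -39*(-3 - 4*29**2 + 11*29)/(-11 + 29) = -39*(-3 - 4*841 + 319)/18 = -39*(-3 - 3364 + 319)/18 = -39*(-3048)/18 = -1*(-6604) = 6604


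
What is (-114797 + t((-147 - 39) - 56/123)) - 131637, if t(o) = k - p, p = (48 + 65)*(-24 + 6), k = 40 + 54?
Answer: -244306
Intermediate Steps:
k = 94
p = -2034 (p = 113*(-18) = -2034)
t(o) = 2128 (t(o) = 94 - 1*(-2034) = 94 + 2034 = 2128)
(-114797 + t((-147 - 39) - 56/123)) - 131637 = (-114797 + 2128) - 131637 = -112669 - 131637 = -244306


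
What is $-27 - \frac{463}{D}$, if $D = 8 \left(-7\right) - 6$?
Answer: $- \frac{1211}{62} \approx -19.532$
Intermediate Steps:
$D = -62$ ($D = -56 - 6 = -62$)
$-27 - \frac{463}{D} = -27 - \frac{463}{-62} = -27 - 463 \left(- \frac{1}{62}\right) = -27 - - \frac{463}{62} = -27 + \frac{463}{62} = - \frac{1211}{62}$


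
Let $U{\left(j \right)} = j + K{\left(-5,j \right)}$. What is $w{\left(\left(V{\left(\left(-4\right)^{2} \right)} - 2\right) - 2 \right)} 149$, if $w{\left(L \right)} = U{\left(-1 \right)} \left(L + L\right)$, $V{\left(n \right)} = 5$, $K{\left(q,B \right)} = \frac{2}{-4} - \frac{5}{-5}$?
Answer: $-149$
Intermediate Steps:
$K{\left(q,B \right)} = \frac{1}{2}$ ($K{\left(q,B \right)} = 2 \left(- \frac{1}{4}\right) - -1 = - \frac{1}{2} + 1 = \frac{1}{2}$)
$U{\left(j \right)} = \frac{1}{2} + j$ ($U{\left(j \right)} = j + \frac{1}{2} = \frac{1}{2} + j$)
$w{\left(L \right)} = - L$ ($w{\left(L \right)} = \left(\frac{1}{2} - 1\right) \left(L + L\right) = - \frac{2 L}{2} = - L$)
$w{\left(\left(V{\left(\left(-4\right)^{2} \right)} - 2\right) - 2 \right)} 149 = - (\left(5 - 2\right) - 2) 149 = - (3 - 2) 149 = \left(-1\right) 1 \cdot 149 = \left(-1\right) 149 = -149$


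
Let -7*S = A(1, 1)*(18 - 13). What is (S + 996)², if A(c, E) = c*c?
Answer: 48539089/49 ≈ 9.9059e+5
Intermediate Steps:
A(c, E) = c²
S = -5/7 (S = -1²*(18 - 13)/7 = -5/7 ≈ -0.71429)
(S + 996)² = (-5/7 + 996)² = (6967/7)² = 48539089/49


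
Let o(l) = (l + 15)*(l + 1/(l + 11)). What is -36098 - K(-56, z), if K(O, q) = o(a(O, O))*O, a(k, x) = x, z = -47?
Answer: 4163806/45 ≈ 92529.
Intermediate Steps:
o(l) = (15 + l)*(l + 1/(11 + l))
K(O, q) = O*(15 + O**3 + 26*O**2 + 166*O)/(11 + O) (K(O, q) = ((15 + O**3 + 26*O**2 + 166*O)/(11 + O))*O = O*(15 + O**3 + 26*O**2 + 166*O)/(11 + O))
-36098 - K(-56, z) = -36098 - (-56)*(15 + (-56)**3 + 26*(-56)**2 + 166*(-56))/(11 - 56) = -36098 - (-56)*(15 - 175616 + 26*3136 - 9296)/(-45) = -36098 - (-56)*(-1)*(15 - 175616 + 81536 - 9296)/45 = -36098 - (-56)*(-1)*(-103361)/45 = -36098 - 1*(-5788216/45) = -36098 + 5788216/45 = 4163806/45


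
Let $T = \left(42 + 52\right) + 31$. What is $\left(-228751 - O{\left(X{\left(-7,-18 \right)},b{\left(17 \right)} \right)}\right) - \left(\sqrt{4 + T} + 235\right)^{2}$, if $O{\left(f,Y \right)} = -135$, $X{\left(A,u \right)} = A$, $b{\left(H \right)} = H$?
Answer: $-283970 - 470 \sqrt{129} \approx -2.8931 \cdot 10^{5}$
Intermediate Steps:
$T = 125$ ($T = 94 + 31 = 125$)
$\left(-228751 - O{\left(X{\left(-7,-18 \right)},b{\left(17 \right)} \right)}\right) - \left(\sqrt{4 + T} + 235\right)^{2} = \left(-228751 - -135\right) - \left(\sqrt{4 + 125} + 235\right)^{2} = \left(-228751 + 135\right) - \left(\sqrt{129} + 235\right)^{2} = -228616 - \left(235 + \sqrt{129}\right)^{2}$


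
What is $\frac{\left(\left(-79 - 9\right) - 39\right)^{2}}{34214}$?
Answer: $\frac{16129}{34214} \approx 0.47142$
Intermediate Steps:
$\frac{\left(\left(-79 - 9\right) - 39\right)^{2}}{34214} = \left(\left(-79 - 9\right) - 39\right)^{2} \cdot \frac{1}{34214} = \left(-88 - 39\right)^{2} \cdot \frac{1}{34214} = \left(-127\right)^{2} \cdot \frac{1}{34214} = 16129 \cdot \frac{1}{34214} = \frac{16129}{34214}$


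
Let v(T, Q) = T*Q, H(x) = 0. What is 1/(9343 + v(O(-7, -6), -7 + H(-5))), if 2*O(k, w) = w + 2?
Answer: 1/9357 ≈ 0.00010687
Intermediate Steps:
O(k, w) = 1 + w/2 (O(k, w) = (w + 2)/2 = (2 + w)/2 = 1 + w/2)
v(T, Q) = Q*T
1/(9343 + v(O(-7, -6), -7 + H(-5))) = 1/(9343 + (-7 + 0)*(1 + (½)*(-6))) = 1/(9343 - 7*(1 - 3)) = 1/(9343 - 7*(-2)) = 1/(9343 + 14) = 1/9357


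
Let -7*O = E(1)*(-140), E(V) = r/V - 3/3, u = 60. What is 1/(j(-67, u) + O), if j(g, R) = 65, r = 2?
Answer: 1/85 ≈ 0.011765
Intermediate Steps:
E(V) = -1 + 2/V (E(V) = 2/V - 3/3 = 2/V - 3*⅓ = 2/V - 1 = -1 + 2/V)
O = 20 (O = -(2 - 1*1)/1*(-140)/7 = -1*(2 - 1)*(-140)/7 = -1*1*(-140)/7 = -(-140)/7 = -⅐*(-140) = 20)
1/(j(-67, u) + O) = 1/(65 + 20) = 1/85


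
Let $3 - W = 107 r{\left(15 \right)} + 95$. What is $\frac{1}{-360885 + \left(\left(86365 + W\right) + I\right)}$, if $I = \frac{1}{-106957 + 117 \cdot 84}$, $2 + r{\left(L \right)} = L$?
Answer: $- \frac{97129}{26807895388} \approx -3.6232 \cdot 10^{-6}$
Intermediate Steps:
$r{\left(L \right)} = -2 + L$
$I = - \frac{1}{97129}$ ($I = \frac{1}{-106957 + 9828} = \frac{1}{-97129} = - \frac{1}{97129} \approx -1.0296 \cdot 10^{-5}$)
$W = -1483$ ($W = 3 - \left(107 \left(-2 + 15\right) + 95\right) = 3 - \left(107 \cdot 13 + 95\right) = 3 - \left(1391 + 95\right) = 3 - 1486 = -1483$)
$\frac{1}{-360885 + \left(\left(86365 + W\right) + I\right)} = \frac{1}{-360885 + \left(\left(86365 - 1483\right) - \frac{1}{97129}\right)} = \frac{1}{-360885 + \left(84882 - \frac{1}{97129}\right)} = \frac{1}{-360885 + \frac{8244503777}{97129}} = \frac{1}{- \frac{26807895388}{97129}} = - \frac{97129}{26807895388}$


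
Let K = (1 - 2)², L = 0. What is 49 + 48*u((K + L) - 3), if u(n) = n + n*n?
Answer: 145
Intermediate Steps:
K = 1 (K = (-1)² = 1)
u(n) = n + n²
49 + 48*u((K + L) - 3) = 49 + 48*(((1 + 0) - 3)*(1 + ((1 + 0) - 3))) = 49 + 48*((1 - 3)*(1 + (1 - 3))) = 49 + 48*(-2*(1 - 2)) = 49 + 48*(-2*(-1)) = 49 + 48*2 = 49 + 96 = 145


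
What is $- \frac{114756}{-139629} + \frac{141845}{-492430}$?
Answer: $\frac{2446908105}{4583833898} \approx 0.53381$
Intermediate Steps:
$- \frac{114756}{-139629} + \frac{141845}{-492430} = \left(-114756\right) \left(- \frac{1}{139629}\right) + 141845 \left(- \frac{1}{492430}\right) = \frac{38252}{46543} - \frac{28369}{98486} = \frac{2446908105}{4583833898}$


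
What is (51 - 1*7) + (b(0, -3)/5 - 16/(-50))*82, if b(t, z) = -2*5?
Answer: -2344/25 ≈ -93.760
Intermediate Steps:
b(t, z) = -10
(51 - 1*7) + (b(0, -3)/5 - 16/(-50))*82 = (51 - 1*7) + (-10/5 - 16/(-50))*82 = (51 - 7) + (-10*⅕ - 16*(-1/50))*82 = 44 + (-2 + 8/25)*82 = 44 - 42/25*82 = 44 - 3444/25 = -2344/25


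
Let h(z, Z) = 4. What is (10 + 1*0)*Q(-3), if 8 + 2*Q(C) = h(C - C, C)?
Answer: -20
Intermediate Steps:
Q(C) = -2 (Q(C) = -4 + (½)*4 = -4 + 2 = -2)
(10 + 1*0)*Q(-3) = (10 + 1*0)*(-2) = (10 + 0)*(-2) = 10*(-2) = -20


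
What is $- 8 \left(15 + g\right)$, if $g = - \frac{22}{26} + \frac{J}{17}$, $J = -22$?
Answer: $- \frac{22736}{221} \approx -102.88$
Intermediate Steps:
$g = - \frac{473}{221}$ ($g = - \frac{22}{26} - \frac{22}{17} = \left(-22\right) \frac{1}{26} - \frac{22}{17} = - \frac{11}{13} - \frac{22}{17} = - \frac{473}{221} \approx -2.1403$)
$- 8 \left(15 + g\right) = - 8 \left(15 - \frac{473}{221}\right) = \left(-8\right) \frac{2842}{221} = - \frac{22736}{221}$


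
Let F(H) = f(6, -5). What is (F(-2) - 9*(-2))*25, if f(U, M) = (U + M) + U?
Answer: 625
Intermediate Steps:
f(U, M) = M + 2*U (f(U, M) = (M + U) + U = M + 2*U)
F(H) = 7 (F(H) = -5 + 2*6 = -5 + 12 = 7)
(F(-2) - 9*(-2))*25 = (7 - 9*(-2))*25 = (7 + 18)*25 = 25*25 = 625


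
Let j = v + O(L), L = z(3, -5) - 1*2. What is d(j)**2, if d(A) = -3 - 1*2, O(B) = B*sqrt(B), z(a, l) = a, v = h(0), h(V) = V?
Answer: 25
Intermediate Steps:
v = 0
L = 1 (L = 3 - 1*2 = 3 - 2 = 1)
O(B) = B**(3/2)
j = 1 (j = 0 + 1**(3/2) = 0 + 1 = 1)
d(A) = -5 (d(A) = -3 - 2 = -5)
d(j)**2 = (-5)**2 = 25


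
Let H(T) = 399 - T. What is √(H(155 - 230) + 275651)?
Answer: 235*√5 ≈ 525.48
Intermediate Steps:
√(H(155 - 230) + 275651) = √((399 - (155 - 230)) + 275651) = √((399 - 1*(-75)) + 275651) = √((399 + 75) + 275651) = √(474 + 275651) = √276125 = 235*√5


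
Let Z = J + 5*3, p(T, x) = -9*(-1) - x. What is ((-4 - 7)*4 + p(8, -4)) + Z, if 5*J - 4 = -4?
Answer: -16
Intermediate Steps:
J = 0 (J = ⅘ + (⅕)*(-4) = ⅘ - ⅘ = 0)
p(T, x) = 9 - x
Z = 15 (Z = 0 + 5*3 = 0 + 15 = 15)
((-4 - 7)*4 + p(8, -4)) + Z = ((-4 - 7)*4 + (9 - 1*(-4))) + 15 = (-11*4 + (9 + 4)) + 15 = (-44 + 13) + 15 = -31 + 15 = -16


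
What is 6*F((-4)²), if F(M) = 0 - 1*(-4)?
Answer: 24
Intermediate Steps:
F(M) = 4 (F(M) = 0 + 4 = 4)
6*F((-4)²) = 6*4 = 24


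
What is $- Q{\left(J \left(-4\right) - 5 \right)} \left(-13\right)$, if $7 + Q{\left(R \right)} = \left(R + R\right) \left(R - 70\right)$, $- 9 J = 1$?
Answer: $\frac{707915}{81} \approx 8739.7$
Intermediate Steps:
$J = - \frac{1}{9}$ ($J = \left(- \frac{1}{9}\right) 1 = - \frac{1}{9} \approx -0.11111$)
$Q{\left(R \right)} = -7 + 2 R \left(-70 + R\right)$ ($Q{\left(R \right)} = -7 + \left(R + R\right) \left(R - 70\right) = -7 + 2 R \left(-70 + R\right)$)
$- Q{\left(J \left(-4\right) - 5 \right)} \left(-13\right) = - \left(-7 - 140 \left(\left(- \frac{1}{9}\right) \left(-4\right) - 5\right) + 2 \left(\left(- \frac{1}{9}\right) \left(-4\right) - 5\right)^{2}\right) \left(-13\right) = - \left(-7 - 140 \left(\frac{4}{9} - 5\right) + 2 \left(\frac{4}{9} - 5\right)^{2}\right) \left(-13\right) = - \left(-7 - - \frac{5740}{9} + 2 \left(- \frac{41}{9}\right)^{2}\right) \left(-13\right) = - \left(-7 + \frac{5740}{9} + 2 \cdot \frac{1681}{81}\right) \left(-13\right) = - \left(-7 + \frac{5740}{9} + \frac{3362}{81}\right) \left(-13\right) = - \frac{54455 \left(-13\right)}{81} = \left(-1\right) \left(- \frac{707915}{81}\right) = \frac{707915}{81}$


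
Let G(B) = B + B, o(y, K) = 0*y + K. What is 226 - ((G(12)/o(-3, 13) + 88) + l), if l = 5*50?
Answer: -1480/13 ≈ -113.85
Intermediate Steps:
o(y, K) = K (o(y, K) = 0 + K = K)
G(B) = 2*B
l = 250
226 - ((G(12)/o(-3, 13) + 88) + l) = 226 - (((2*12)/13 + 88) + 250) = 226 - ((24*(1/13) + 88) + 250) = 226 - ((24/13 + 88) + 250) = 226 - (1168/13 + 250) = 226 - 1*4418/13 = 226 - 4418/13 = -1480/13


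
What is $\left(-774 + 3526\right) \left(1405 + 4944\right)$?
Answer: $17472448$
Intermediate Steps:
$\left(-774 + 3526\right) \left(1405 + 4944\right) = 2752 \cdot 6349 = 17472448$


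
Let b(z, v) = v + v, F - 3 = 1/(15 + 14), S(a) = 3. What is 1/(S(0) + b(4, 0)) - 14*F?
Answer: -3667/87 ≈ -42.149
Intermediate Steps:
F = 88/29 (F = 3 + 1/(15 + 14) = 3 + 1/29 = 88/29 ≈ 3.0345)
b(z, v) = 2*v
1/(S(0) + b(4, 0)) - 14*F = 1/(3 + 2*0) - 14*88/29 = 1/(3 + 0) - 1232/29 = 1/3 - 1232/29 = -3667/87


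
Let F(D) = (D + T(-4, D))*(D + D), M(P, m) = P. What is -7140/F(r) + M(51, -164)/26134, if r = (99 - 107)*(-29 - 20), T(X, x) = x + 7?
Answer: -2767311/289407916 ≈ -0.0095620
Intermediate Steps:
T(X, x) = 7 + x
r = 392 (r = -8*(-49) = 392)
F(D) = 2*D*(7 + 2*D) (F(D) = (D + (7 + D))*(D + D) = (7 + 2*D)*(2*D) = 2*D*(7 + 2*D))
-7140/F(r) + M(51, -164)/26134 = -7140*1/(784*(7 + 2*392)) + 51/26134 = -7140*1/(784*(7 + 784)) + 51*(1/26134) = -7140/(2*392*791) + 51/26134 = -7140/620144 + 51/26134 = -7140*1/620144 + 51/26134 = -255/22148 + 51/26134 = -2767311/289407916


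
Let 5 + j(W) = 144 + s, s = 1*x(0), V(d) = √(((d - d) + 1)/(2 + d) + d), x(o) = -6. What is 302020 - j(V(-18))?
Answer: 301887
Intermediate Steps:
V(d) = √(d + 1/(2 + d)) (V(d) = √((0 + 1)/(2 + d) + d) = √(1/(2 + d) + d) = √(d + 1/(2 + d)))
s = -6 (s = 1*(-6) = -6)
j(W) = 133 (j(W) = -5 + (144 - 6) = -5 + 138 = 133)
302020 - j(V(-18)) = 302020 - 1*133 = 302020 - 133 = 301887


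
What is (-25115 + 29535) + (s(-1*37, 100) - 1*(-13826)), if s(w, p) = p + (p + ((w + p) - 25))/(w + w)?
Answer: 678733/37 ≈ 18344.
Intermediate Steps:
s(w, p) = p + (-25 + w + 2*p)/(2*w) (s(w, p) = p + (p + ((p + w) - 25))/((2*w)) = p + (p + (-25 + p + w))*(1/(2*w)) = p + (-25 + w + 2*p)*(1/(2*w)) = p + (-25 + w + 2*p)/(2*w))
(-25115 + 29535) + (s(-1*37, 100) - 1*(-13826)) = (-25115 + 29535) + ((½ + 100 - 25/(2*((-1*37))) + 100/((-1*37))) - 1*(-13826)) = 4420 + ((½ + 100 - 25/2/(-37) + 100/(-37)) + 13826) = 4420 + ((½ + 100 - 25/2*(-1/37) + 100*(-1/37)) + 13826) = 4420 + ((½ + 100 + 25/74 - 100/37) + 13826) = 4420 + (3631/37 + 13826) = 4420 + 515193/37 = 678733/37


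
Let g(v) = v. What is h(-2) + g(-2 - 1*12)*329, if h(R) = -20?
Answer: -4626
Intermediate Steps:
h(-2) + g(-2 - 1*12)*329 = -20 + (-2 - 1*12)*329 = -20 + (-2 - 12)*329 = -20 - 14*329 = -20 - 4606 = -4626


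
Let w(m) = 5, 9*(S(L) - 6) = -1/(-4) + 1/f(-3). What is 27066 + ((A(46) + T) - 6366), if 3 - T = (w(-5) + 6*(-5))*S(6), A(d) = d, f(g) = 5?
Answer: 83601/4 ≈ 20900.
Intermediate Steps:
S(L) = 121/20 (S(L) = 6 + (-1/(-4) + 1/5)/9 = 6 + (-1*(-¼) + 1*(⅕))/9 = 6 + (¼ + ⅕)/9 = 6 + (⅑)*(9/20) = 6 + 1/20 = 121/20)
T = 617/4 (T = 3 - (5 + 6*(-5))*121/20 = 3 - (5 - 30)*121/20 = 3 - (-25)*121/20 = 3 - 1*(-605/4) = 3 + 605/4 = 617/4 ≈ 154.25)
27066 + ((A(46) + T) - 6366) = 27066 + ((46 + 617/4) - 6366) = 27066 + (801/4 - 6366) = 27066 - 24663/4 = 83601/4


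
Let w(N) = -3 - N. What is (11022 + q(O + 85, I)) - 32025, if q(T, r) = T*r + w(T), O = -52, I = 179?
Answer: -15132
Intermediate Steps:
q(T, r) = -3 - T + T*r (q(T, r) = T*r + (-3 - T) = -3 - T + T*r)
(11022 + q(O + 85, I)) - 32025 = (11022 + (-3 - (-52 + 85) + (-52 + 85)*179)) - 32025 = (11022 + (-3 - 1*33 + 33*179)) - 32025 = (11022 + (-3 - 33 + 5907)) - 32025 = (11022 + 5871) - 32025 = 16893 - 32025 = -15132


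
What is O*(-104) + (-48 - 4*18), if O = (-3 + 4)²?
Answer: -224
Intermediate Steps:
O = 1 (O = 1² = 1)
O*(-104) + (-48 - 4*18) = 1*(-104) + (-48 - 4*18) = -104 + (-48 - 72) = -104 - 120 = -224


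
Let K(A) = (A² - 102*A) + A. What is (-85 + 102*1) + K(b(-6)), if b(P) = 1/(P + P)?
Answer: 3661/144 ≈ 25.424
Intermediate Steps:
b(P) = 1/(2*P)
K(A) = A² - 101*A
(-85 + 102*1) + K(b(-6)) = (-85 + 102*1) + ((½)/(-6))*(-101 + (½)/(-6)) = (-85 + 102) + ((½)*(-⅙))*(-101 + (½)*(-⅙)) = 17 - (-101 - 1/12)/12 = 17 - 1/12*(-1213/12) = 17 + 1213/144 = 3661/144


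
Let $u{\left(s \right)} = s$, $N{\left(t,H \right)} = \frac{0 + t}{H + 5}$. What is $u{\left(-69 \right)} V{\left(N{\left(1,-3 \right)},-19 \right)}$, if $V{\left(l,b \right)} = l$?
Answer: $- \frac{69}{2} \approx -34.5$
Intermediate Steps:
$N{\left(t,H \right)} = \frac{t}{5 + H}$
$u{\left(-69 \right)} V{\left(N{\left(1,-3 \right)},-19 \right)} = - 69 \cdot 1 \frac{1}{5 - 3} = - 69 \cdot 1 \cdot \frac{1}{2} = \left(-69\right) \frac{1}{2} = - \frac{69}{2}$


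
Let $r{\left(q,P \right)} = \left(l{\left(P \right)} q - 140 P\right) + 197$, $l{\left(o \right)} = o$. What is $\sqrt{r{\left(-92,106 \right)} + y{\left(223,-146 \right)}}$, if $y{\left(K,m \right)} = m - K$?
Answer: $2 i \sqrt{6191} \approx 157.37 i$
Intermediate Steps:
$r{\left(q,P \right)} = 197 - 140 P + P q$ ($r{\left(q,P \right)} = \left(P q - 140 P\right) + 197 = \left(- 140 P + P q\right) + 197 = 197 - 140 P + P q$)
$\sqrt{r{\left(-92,106 \right)} + y{\left(223,-146 \right)}} = \sqrt{\left(197 - 14840 + 106 \left(-92\right)\right) - 369} = \sqrt{\left(197 - 14840 - 9752\right) - 369} = \sqrt{-24395 - 369} = \sqrt{-24764} = 2 i \sqrt{6191}$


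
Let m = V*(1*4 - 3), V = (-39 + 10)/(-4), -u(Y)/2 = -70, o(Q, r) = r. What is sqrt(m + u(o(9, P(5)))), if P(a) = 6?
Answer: sqrt(589)/2 ≈ 12.135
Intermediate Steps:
u(Y) = 140 (u(Y) = -2*(-70) = 140)
V = 29/4 (V = -29*(-1/4) = 29/4 ≈ 7.2500)
m = 29/4 (m = 29*(1*4 - 3)/4 = 29*(4 - 3)/4 = (29/4)*1 = 29/4 ≈ 7.2500)
sqrt(m + u(o(9, P(5)))) = sqrt(29/4 + 140) = sqrt(589/4) = sqrt(589)/2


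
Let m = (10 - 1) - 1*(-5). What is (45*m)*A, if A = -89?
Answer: -56070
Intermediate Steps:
m = 14 (m = 9 + 5 = 14)
(45*m)*A = (45*14)*(-89) = 630*(-89) = -56070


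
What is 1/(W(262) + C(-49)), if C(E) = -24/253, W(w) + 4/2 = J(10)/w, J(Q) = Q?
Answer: -33143/68165 ≈ -0.48622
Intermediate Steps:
W(w) = -2 + 10/w
C(E) = -24/253 (C(E) = -24*1/253 = -24/253)
1/(W(262) + C(-49)) = 1/((-2 + 10/262) - 24/253) = 1/((-2 + 10*(1/262)) - 24/253) = 1/((-2 + 5/131) - 24/253) = 1/(-257/131 - 24/253) = 1/(-68165/33143) = -33143/68165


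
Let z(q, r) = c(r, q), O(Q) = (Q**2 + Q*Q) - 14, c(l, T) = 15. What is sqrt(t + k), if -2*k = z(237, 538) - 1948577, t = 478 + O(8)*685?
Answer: sqrt(1052849) ≈ 1026.1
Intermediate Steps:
O(Q) = -14 + 2*Q**2 (O(Q) = (Q**2 + Q**2) - 14 = 2*Q**2 - 14 = -14 + 2*Q**2)
z(q, r) = 15
t = 78568 (t = 478 + (-14 + 2*8**2)*685 = 478 + (-14 + 2*64)*685 = 478 + (-14 + 128)*685 = 478 + 114*685 = 478 + 78090 = 78568)
k = 974281 (k = -(15 - 1948577)/2 = -1/2*(-1948562) = 974281)
sqrt(t + k) = sqrt(78568 + 974281) = sqrt(1052849)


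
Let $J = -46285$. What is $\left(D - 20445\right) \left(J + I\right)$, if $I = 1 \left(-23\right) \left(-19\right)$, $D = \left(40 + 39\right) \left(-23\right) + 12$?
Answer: $1020118000$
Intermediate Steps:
$D = -1805$ ($D = 79 \left(-23\right) + 12 = -1817 + 12 = -1805$)
$I = 437$ ($I = \left(-23\right) \left(-19\right) = 437$)
$\left(D - 20445\right) \left(J + I\right) = \left(-1805 - 20445\right) \left(-46285 + 437\right) = \left(-1805 - 20445\right) \left(-45848\right) = \left(-22250\right) \left(-45848\right) = 1020118000$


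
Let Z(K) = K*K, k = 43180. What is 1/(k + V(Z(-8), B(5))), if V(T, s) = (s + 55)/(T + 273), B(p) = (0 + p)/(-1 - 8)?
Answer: 3033/130965430 ≈ 2.3159e-5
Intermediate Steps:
Z(K) = K²
B(p) = -p/9 (B(p) = p/(-9) = p*(-⅑) = -p/9)
V(T, s) = (55 + s)/(273 + T)
1/(k + V(Z(-8), B(5))) = 1/(43180 + (55 - ⅑*5)/(273 + (-8)²)) = 1/(43180 + (55 - 5/9)/(273 + 64)) = 1/(43180 + (490/9)/337) = 1/(43180 + (1/337)*(490/9)) = 1/(43180 + 490/3033) = 1/(130965430/3033) = 3033/130965430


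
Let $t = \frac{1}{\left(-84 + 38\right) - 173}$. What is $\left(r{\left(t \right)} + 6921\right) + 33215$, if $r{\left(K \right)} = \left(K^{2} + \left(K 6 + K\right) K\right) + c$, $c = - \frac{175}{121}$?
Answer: $\frac{232912094009}{5803281} \approx 40135.0$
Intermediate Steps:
$t = - \frac{1}{219}$ ($t = \frac{1}{-46 - 173} = \frac{1}{-219} = - \frac{1}{219} \approx -0.0045662$)
$c = - \frac{175}{121}$ ($c = \left(-175\right) \frac{1}{121} = - \frac{175}{121} \approx -1.4463$)
$r{\left(K \right)} = - \frac{175}{121} + 8 K^{2}$ ($r{\left(K \right)} = \left(K^{2} + \left(K 6 + K\right) K\right) - \frac{175}{121} = \left(K^{2} + \left(6 K + K\right) K\right) - \frac{175}{121} = \left(K^{2} + 7 K K\right) - \frac{175}{121} = \left(K^{2} + 7 K^{2}\right) - \frac{175}{121} = 8 K^{2} - \frac{175}{121} = - \frac{175}{121} + 8 K^{2}$)
$\left(r{\left(t \right)} + 6921\right) + 33215 = \left(\left(- \frac{175}{121} + 8 \left(- \frac{1}{219}\right)^{2}\right) + 6921\right) + 33215 = \left(\left(- \frac{175}{121} + 8 \cdot \frac{1}{47961}\right) + 6921\right) + 33215 = \left(\left(- \frac{175}{121} + \frac{8}{47961}\right) + 6921\right) + 33215 = \left(- \frac{8392207}{5803281} + 6921\right) + 33215 = \frac{40156115594}{5803281} + 33215 = \frac{232912094009}{5803281}$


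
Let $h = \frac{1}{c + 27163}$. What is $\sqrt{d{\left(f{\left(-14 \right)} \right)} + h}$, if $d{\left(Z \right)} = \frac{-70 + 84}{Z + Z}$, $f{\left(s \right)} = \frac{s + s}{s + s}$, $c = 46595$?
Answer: $\frac{11 \sqrt{314725386}}{73758} \approx 2.6458$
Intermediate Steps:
$f{\left(s \right)} = 1$ ($f{\left(s \right)} = \frac{2 s}{2 s} = 2 s \frac{1}{2 s} = 1$)
$d{\left(Z \right)} = \frac{7}{Z}$ ($d{\left(Z \right)} = \frac{14}{2 Z} = 14 \frac{1}{2 Z} = \frac{7}{Z}$)
$h = \frac{1}{73758}$ ($h = \frac{1}{46595 + 27163} = \frac{1}{73758} \approx 1.3558 \cdot 10^{-5}$)
$\sqrt{d{\left(f{\left(-14 \right)} \right)} + h} = \sqrt{\frac{7}{1} + \frac{1}{73758}} = \sqrt{7 \cdot 1 + \frac{1}{73758}} = \sqrt{7 + \frac{1}{73758}} = \sqrt{\frac{516307}{73758}} = \frac{11 \sqrt{314725386}}{73758}$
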